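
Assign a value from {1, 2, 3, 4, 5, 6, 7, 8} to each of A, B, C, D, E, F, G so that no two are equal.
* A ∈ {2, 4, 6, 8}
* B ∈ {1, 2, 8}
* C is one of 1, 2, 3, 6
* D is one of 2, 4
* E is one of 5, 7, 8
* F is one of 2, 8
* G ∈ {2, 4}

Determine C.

The 2 variables D and G are confined to {2, 4}, which locks those values in; drop them from A, B, C, F.
That leaves F = 8. So A, B, E can't be 8.
A must be 6 (only option left). So C can't be 6.
B's domain is down to {1}, so B = 1. Eliminate 1 elsewhere: C.
So C = 3.

3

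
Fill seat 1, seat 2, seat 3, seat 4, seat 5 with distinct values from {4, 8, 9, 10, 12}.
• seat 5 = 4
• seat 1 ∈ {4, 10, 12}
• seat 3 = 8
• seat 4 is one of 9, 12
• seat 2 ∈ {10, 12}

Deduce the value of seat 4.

9

seat 3 has just one choice, so seat 3 = 8.
That leaves seat 5 = 4. Remove 4 from seat 1.
Among the 3 still-open variables, 9 fits only seat 4 (and all 3 values in {9, 10, 12} must be used), so seat 4 = 9.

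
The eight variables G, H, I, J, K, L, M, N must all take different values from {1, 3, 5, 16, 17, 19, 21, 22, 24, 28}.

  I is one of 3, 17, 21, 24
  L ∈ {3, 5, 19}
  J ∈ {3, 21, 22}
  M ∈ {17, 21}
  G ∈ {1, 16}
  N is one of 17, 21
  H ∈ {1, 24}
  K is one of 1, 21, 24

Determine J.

The 2 variables M and N are confined to {17, 21}, which locks those values in; drop them from I, J, K.
H and K share exactly the 2 values {1, 24}; by pigeonhole those values go to them, so strike 1, 24 from G, I.
G has just one choice, so G = 16.
I's domain is down to {3}, so I = 3. Strike 3 from J, L.
So J = 22.

22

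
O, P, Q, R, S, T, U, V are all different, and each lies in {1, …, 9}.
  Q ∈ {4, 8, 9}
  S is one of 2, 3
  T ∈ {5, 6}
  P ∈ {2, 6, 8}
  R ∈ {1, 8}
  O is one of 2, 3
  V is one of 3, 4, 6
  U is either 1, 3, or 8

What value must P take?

The 8 variables draw from only 8 values {1, 2, 3, 4, 5, 6, 8, 9}, so each is used; only T can be 5, hence T = 5.
Among the 7 still-open variables, 9 fits only Q (and all 7 values in {1, 2, 3, 4, 6, 8, 9} must be used), so Q = 9.
The 6 still-open variables together cover exactly {1, 2, 3, 4, 6, 8} — 6 values for 6 variables — and 4 appears only in V's list, so V = 4.
The 5 still-open variables draw from only 5 values {1, 2, 3, 6, 8}, so each is used; only P can be 6, hence P = 6.

6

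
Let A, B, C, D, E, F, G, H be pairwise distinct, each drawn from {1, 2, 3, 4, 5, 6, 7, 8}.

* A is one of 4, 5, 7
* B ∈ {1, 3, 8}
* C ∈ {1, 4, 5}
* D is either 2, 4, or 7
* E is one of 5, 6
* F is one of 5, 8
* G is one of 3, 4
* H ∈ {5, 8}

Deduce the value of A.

7

The 8 variables together cover exactly {1, 2, 3, 4, 5, 6, 7, 8} — 8 values for 8 variables — and 2 appears only in D's list, so D = 2.
Among the 7 still-open variables, 6 fits only E (and all 7 values in {1, 3, 4, 5, 6, 7, 8} must be used), so E = 6.
The 6 still-open variables draw from only 6 values {1, 3, 4, 5, 7, 8}, so each is used; only A can be 7, hence A = 7.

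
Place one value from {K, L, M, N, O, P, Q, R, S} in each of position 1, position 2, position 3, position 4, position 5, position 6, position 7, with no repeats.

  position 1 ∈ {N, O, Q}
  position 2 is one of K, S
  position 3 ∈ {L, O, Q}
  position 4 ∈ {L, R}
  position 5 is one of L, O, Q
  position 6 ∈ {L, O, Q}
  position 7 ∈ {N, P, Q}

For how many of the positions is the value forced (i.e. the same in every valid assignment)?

position 3, position 5, position 6 between them cover only {L, O, Q} — a naked triple. Remove those values from position 1, position 4, position 7.
position 1's domain is down to {N}, so position 1 = N. Eliminate N elsewhere: position 7.
position 4's domain is down to {R}, so position 4 = R.
position 7 has just one choice, so position 7 = P.
Determined: position 1=N, position 4=R, position 7=P. The other positions each still have more than one consistent value. That makes 3.

3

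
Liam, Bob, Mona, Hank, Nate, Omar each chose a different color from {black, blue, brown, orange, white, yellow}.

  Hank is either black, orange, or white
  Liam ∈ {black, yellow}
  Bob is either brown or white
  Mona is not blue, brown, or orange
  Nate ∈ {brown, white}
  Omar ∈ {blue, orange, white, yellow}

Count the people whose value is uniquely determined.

The 6 variables together cover exactly {black, blue, brown, orange, white, yellow} — 6 values for 6 variables — and blue appears only in Omar's list, so Omar = blue.
The 5 still-open variables together cover exactly {black, brown, orange, white, yellow} — 5 values for 5 variables — and orange appears only in Hank's list, so Hank = orange.
Bob and Nate between them cover only {brown, white} — a naked pair. Remove those values from Mona.
Determined: Hank=orange, Omar=blue. The other people each still have more than one consistent value. That makes 2.

2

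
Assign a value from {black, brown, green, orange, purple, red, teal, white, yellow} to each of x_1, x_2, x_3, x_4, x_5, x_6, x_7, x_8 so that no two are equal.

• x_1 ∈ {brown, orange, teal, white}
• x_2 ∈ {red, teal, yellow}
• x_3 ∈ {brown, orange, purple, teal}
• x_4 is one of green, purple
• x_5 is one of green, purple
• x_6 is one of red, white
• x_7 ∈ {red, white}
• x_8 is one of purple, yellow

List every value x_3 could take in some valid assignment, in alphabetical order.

x_4 and x_5 share exactly the 2 values {green, purple}; by pigeonhole those values go to them, so strike green, purple from x_3, x_8.
That leaves x_8 = yellow. Eliminate yellow elsewhere: x_2.
x_6 and x_7 share exactly the 2 values {red, white}; by pigeonhole those values go to them, so strike red, white from x_1, x_2.
x_2's domain is down to {teal}, so x_2 = teal. Remove teal from x_1, x_3.
No further eliminations apply; x_3 can still be any of brown, orange.

brown, orange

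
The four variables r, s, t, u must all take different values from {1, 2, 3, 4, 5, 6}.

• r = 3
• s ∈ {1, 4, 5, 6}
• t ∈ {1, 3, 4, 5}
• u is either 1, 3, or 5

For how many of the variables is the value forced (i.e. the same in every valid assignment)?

r has just one choice, so r = 3. Strike 3 from t, u.
Determined: r=3. The other variables each still have more than one consistent value. That makes 1.

1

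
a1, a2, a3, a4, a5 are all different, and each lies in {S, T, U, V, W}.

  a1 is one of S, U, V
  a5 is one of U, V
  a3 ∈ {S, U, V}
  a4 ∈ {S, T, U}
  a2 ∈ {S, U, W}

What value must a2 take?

W

The 5 variables draw from only 5 values {S, T, U, V, W}, so each is used; only a4 can be T, hence a4 = T.
The 4 still-open variables together cover exactly {S, U, V, W} — 4 values for 4 variables — and W appears only in a2's list, so a2 = W.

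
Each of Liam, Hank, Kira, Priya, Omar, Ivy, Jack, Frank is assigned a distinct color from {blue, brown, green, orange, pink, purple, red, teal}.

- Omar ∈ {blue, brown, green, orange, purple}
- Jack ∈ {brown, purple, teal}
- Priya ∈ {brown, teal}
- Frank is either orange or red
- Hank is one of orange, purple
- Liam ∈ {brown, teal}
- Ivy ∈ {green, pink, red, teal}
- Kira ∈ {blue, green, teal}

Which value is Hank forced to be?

Among the 8 variables, pink fits only Ivy (and all 8 values in {blue, brown, green, orange, pink, purple, red, teal} must be used), so Ivy = pink.
The 7 still-open variables draw from only 7 values {blue, brown, green, orange, purple, red, teal}, so each is used; only Frank can be red, hence Frank = red.
The 2 variables Liam and Priya are confined to {brown, teal}, which locks those values in; drop them from Kira, Omar, Jack.
That leaves Jack = purple. Strike purple from Hank, Omar.
So Hank = orange.

orange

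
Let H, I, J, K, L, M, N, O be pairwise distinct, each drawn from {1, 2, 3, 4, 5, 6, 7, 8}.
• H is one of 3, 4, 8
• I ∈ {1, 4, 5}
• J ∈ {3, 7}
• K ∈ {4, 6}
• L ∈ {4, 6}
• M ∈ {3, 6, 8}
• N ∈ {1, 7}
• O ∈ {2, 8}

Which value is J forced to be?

The 8 variables draw from only 8 values {1, 2, 3, 4, 5, 6, 7, 8}, so each is used; only O can be 2, hence O = 2.
Among the 7 still-open variables, 5 fits only I (and all 7 values in {1, 3, 4, 5, 6, 7, 8} must be used), so I = 5.
The 6 still-open variables draw from only 6 values {1, 3, 4, 6, 7, 8}, so each is used; only N can be 1, hence N = 1.
The 5 still-open variables draw from only 5 values {3, 4, 6, 7, 8}, so each is used; only J can be 7, hence J = 7.

7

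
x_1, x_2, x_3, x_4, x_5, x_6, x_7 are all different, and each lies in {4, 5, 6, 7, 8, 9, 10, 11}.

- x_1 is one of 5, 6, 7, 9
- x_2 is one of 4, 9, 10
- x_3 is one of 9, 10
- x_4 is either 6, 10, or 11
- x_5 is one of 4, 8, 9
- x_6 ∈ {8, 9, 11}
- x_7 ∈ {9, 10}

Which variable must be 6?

x_3 and x_7 share exactly the 2 values {9, 10}; by pigeonhole those values go to them, so strike 9, 10 from x_1, x_2, x_4, x_5, x_6.
x_2 has just one choice, so x_2 = 4. Eliminate 4 elsewhere: x_5.
x_5's domain is down to {8}, so x_5 = 8. Eliminate 8 elsewhere: x_6.
x_6 has just one choice, so x_6 = 11. So x_4 can't be 11.

x_4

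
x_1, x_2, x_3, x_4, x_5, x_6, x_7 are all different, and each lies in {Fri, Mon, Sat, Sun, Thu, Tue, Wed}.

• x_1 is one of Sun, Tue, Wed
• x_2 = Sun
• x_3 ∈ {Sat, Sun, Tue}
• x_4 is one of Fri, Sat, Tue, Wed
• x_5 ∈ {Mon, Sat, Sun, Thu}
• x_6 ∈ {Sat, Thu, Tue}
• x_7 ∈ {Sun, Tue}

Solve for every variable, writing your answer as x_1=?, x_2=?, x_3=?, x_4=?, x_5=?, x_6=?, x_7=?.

x_2 has just one choice, so x_2 = Sun. Eliminate Sun elsewhere: x_1, x_3, x_5, x_7.
x_7 has just one choice, so x_7 = Tue. So x_1, x_3, x_4, x_6 can't be Tue.
x_1 must be Wed (only option left). Strike Wed from x_4.
x_3's domain is down to {Sat}, so x_3 = Sat. Remove Sat from x_4, x_5, x_6.
That leaves x_4 = Fri.
x_6's domain is down to {Thu}, so x_6 = Thu. So x_5 can't be Thu.
x_5's domain is down to {Mon}, so x_5 = Mon.

x_1=Wed, x_2=Sun, x_3=Sat, x_4=Fri, x_5=Mon, x_6=Thu, x_7=Tue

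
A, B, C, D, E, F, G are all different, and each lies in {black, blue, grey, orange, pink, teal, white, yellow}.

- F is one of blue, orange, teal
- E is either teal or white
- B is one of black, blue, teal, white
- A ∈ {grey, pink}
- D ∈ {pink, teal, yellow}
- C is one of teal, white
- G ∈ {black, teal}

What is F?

C and E share exactly the 2 values {teal, white}; by pigeonhole those values go to them, so strike teal, white from B, D, F, G.
G's domain is down to {black}, so G = black. So B can't be black.
B's domain is down to {blue}, so B = blue. Eliminate blue elsewhere: F.
So F = orange.

orange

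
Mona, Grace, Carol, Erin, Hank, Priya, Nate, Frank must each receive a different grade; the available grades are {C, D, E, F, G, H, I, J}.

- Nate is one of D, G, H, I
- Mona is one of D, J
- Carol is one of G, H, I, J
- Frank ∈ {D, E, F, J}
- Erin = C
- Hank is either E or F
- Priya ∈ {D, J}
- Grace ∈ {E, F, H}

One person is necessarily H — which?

Grace

Erin has just one choice, so Erin = C.
Mona and Priya between them cover only {D, J} — a naked pair. Remove those values from Carol, Nate, Frank.
Hank and Frank share exactly the 2 values {E, F}; by pigeonhole those values go to them, so strike E, F from Grace.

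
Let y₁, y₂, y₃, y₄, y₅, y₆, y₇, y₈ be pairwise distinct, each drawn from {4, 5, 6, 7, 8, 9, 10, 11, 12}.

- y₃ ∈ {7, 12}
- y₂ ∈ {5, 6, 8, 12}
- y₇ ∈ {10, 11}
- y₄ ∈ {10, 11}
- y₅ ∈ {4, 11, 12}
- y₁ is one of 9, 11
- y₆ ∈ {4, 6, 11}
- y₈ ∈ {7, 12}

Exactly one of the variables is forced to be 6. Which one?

y₆

y₃ and y₈ share exactly the 2 values {7, 12}; by pigeonhole those values go to them, so strike 7, 12 from y₂, y₅.
The 2 variables y₄ and y₇ are confined to {10, 11}, which locks those values in; drop them from y₁, y₅, y₆.
y₁ must be 9 (only option left).
y₅'s domain is down to {4}, so y₅ = 4. Strike 4 from y₆.
So 6 goes to y₆.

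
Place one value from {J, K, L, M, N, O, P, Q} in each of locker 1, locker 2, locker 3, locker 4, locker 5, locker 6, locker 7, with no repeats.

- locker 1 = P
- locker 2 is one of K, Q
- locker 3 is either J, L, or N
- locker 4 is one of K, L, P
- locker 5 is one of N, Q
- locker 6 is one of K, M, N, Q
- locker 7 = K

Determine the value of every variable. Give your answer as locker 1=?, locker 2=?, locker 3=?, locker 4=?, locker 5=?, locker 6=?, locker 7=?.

locker 1 must be P (only option left). Remove P from locker 4.
locker 7 must be K (only option left). Remove K from locker 2, locker 4, locker 6.
locker 2 has just one choice, so locker 2 = Q. Remove Q from locker 5, locker 6.
locker 4 must be L (only option left). Eliminate L elsewhere: locker 3.
locker 5 has just one choice, so locker 5 = N. Remove N from locker 3, locker 6.
locker 6 must be M (only option left).
locker 3 has just one choice, so locker 3 = J.

locker 1=P, locker 2=Q, locker 3=J, locker 4=L, locker 5=N, locker 6=M, locker 7=K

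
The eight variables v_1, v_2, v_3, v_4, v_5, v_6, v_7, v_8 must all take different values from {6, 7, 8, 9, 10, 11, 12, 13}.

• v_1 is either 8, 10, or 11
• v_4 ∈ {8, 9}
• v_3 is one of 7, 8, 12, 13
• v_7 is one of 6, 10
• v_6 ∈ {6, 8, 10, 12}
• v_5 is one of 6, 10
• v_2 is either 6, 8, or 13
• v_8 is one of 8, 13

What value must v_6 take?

The 8 variables draw from only 8 values {6, 7, 8, 9, 10, 11, 12, 13}, so each is used; only v_3 can be 7, hence v_3 = 7.
The 7 still-open variables draw from only 7 values {6, 8, 9, 10, 11, 12, 13}, so each is used; only v_4 can be 9, hence v_4 = 9.
Among the 6 still-open variables, 11 fits only v_1 (and all 6 values in {6, 8, 10, 11, 12, 13} must be used), so v_1 = 11.
The 5 still-open variables together cover exactly {6, 8, 10, 12, 13} — 5 values for 5 variables — and 12 appears only in v_6's list, so v_6 = 12.

12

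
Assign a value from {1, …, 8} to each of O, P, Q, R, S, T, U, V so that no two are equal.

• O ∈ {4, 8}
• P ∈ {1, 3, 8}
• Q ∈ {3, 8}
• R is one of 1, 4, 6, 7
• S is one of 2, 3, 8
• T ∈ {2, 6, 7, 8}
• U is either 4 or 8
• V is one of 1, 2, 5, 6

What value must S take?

Among the 8 variables, 5 fits only V (and all 8 values in {1, 2, 3, 4, 5, 6, 7, 8} must be used), so V = 5.
O and U share exactly the 2 values {4, 8}; by pigeonhole those values go to them, so strike 4, 8 from P, Q, R, S, T.
Q has just one choice, so Q = 3. Strike 3 from P, S.
So S = 2.

2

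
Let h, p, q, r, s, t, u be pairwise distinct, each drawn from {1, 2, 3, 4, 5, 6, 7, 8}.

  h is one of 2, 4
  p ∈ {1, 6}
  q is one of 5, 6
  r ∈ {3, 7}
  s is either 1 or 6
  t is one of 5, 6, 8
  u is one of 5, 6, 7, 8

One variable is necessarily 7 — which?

u

p and s between them cover only {1, 6} — a naked pair. Remove those values from q, t, u.
q has just one choice, so q = 5. Remove 5 from t, u.
t must be 8 (only option left). Strike 8 from u.
So 7 goes to u.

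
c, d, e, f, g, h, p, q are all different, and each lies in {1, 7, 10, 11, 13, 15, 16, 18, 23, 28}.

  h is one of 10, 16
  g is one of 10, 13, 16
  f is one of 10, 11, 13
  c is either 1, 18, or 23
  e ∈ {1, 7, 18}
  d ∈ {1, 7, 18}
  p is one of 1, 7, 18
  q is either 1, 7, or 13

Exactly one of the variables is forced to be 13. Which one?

q

Among the 8 variables, 11 fits only f (and all 8 values in {1, 7, 10, 11, 13, 16, 18, 23} must be used), so f = 11.
The 7 still-open variables together cover exactly {1, 7, 10, 13, 16, 18, 23} — 7 values for 7 variables — and 23 appears only in c's list, so c = 23.
d, e, p between them cover only {1, 7, 18} — a naked triple. Remove those values from q.
So 13 goes to q.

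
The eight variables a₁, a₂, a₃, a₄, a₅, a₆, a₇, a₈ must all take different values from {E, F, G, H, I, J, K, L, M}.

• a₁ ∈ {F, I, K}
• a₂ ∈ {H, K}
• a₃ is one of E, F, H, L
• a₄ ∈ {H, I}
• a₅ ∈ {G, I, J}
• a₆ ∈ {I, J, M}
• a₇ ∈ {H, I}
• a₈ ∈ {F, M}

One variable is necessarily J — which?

a₄ and a₇ between them cover only {H, I} — a naked pair. Remove those values from a₁, a₂, a₃, a₅, a₆.
That leaves a₂ = K. Eliminate K elsewhere: a₁.
a₁ must be F (only option left). Eliminate F elsewhere: a₃, a₈.
a₈ must be M (only option left). Remove M from a₆.
So J goes to a₆.

a₆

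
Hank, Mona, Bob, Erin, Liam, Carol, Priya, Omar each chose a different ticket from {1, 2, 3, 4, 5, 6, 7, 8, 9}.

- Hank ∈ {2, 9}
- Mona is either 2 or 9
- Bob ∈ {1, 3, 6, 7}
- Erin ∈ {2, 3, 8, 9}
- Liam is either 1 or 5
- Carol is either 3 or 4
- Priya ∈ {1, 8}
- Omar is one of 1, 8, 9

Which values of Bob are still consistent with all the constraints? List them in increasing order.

The 2 variables Hank and Mona are confined to {2, 9}, which locks those values in; drop them from Erin, Omar.
Priya and Omar between them cover only {1, 8} — a naked pair. Remove those values from Bob, Erin, Liam.
Erin's domain is down to {3}, so Erin = 3. So Bob, Carol can't be 3.
Liam has just one choice, so Liam = 5.
Carol has just one choice, so Carol = 4.
No further eliminations apply; Bob can still be any of 6, 7.

6, 7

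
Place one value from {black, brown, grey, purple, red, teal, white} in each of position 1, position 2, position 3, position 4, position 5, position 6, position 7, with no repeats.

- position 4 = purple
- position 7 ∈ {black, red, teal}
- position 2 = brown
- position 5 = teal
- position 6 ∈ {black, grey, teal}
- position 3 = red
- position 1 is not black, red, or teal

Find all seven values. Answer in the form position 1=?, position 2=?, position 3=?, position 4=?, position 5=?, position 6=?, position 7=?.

position 1=white, position 2=brown, position 3=red, position 4=purple, position 5=teal, position 6=grey, position 7=black

position 2's domain is down to {brown}, so position 2 = brown. So position 1 can't be brown.
position 3 must be red (only option left). So position 7 can't be red.
That leaves position 4 = purple. So position 1 can't be purple.
position 5 has just one choice, so position 5 = teal. Strike teal from position 6, position 7.
That leaves position 7 = black. Strike black from position 6.
That leaves position 6 = grey. So position 1 can't be grey.
position 1 must be white (only option left).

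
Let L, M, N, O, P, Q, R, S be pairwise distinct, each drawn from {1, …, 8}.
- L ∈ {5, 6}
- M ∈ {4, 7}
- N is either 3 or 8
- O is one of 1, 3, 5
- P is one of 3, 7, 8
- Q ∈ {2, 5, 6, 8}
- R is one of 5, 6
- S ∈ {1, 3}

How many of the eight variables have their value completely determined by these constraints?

4

The 8 variables draw from only 8 values {1, 2, 3, 4, 5, 6, 7, 8}, so each is used; only Q can be 2, hence Q = 2.
The 7 still-open variables together cover exactly {1, 3, 4, 5, 6, 7, 8} — 7 values for 7 variables — and 4 appears only in M's list, so M = 4.
The 6 still-open variables together cover exactly {1, 3, 5, 6, 7, 8} — 6 values for 6 variables — and 7 appears only in P's list, so P = 7.
The 5 still-open variables together cover exactly {1, 3, 5, 6, 8} — 5 values for 5 variables — and 8 appears only in N's list, so N = 8.
L and R share exactly the 2 values {5, 6}; by pigeonhole those values go to them, so strike 5, 6 from O.
Determined: M=4, N=8, P=7, Q=2. The other variables each still have more than one consistent value. That makes 4.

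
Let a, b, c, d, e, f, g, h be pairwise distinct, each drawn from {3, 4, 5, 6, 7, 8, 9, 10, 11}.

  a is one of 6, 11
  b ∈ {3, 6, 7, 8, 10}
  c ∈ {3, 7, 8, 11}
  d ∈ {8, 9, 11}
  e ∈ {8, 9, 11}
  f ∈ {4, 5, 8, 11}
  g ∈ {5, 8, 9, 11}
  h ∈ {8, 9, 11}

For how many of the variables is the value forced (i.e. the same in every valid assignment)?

The 3 variables d, e, h are confined to {8, 9, 11}, which locks those values in; drop them from a, b, c, f, g.
That leaves a = 6. Strike 6 from b.
That leaves g = 5. So f can't be 5.
f has just one choice, so f = 4.
Determined: a=6, f=4, g=5. The other variables each still have more than one consistent value. That makes 3.

3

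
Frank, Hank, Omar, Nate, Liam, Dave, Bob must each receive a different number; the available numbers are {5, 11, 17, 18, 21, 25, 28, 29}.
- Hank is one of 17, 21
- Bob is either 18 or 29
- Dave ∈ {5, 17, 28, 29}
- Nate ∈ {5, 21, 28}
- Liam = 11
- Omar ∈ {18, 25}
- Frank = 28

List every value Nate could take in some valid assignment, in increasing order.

Frank's domain is down to {28}, so Frank = 28. So Nate, Dave can't be 28.
That leaves Liam = 11.
No further eliminations apply; Nate can still be any of 5, 21.

5, 21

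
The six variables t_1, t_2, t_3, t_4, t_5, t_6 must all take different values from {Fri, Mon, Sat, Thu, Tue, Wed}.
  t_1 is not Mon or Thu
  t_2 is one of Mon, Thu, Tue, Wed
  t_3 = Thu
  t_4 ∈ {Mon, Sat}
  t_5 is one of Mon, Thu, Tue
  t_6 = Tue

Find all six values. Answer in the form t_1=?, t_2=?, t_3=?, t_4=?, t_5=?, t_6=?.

t_3 must be Thu (only option left). Eliminate Thu elsewhere: t_2, t_5.
That leaves t_6 = Tue. Strike Tue from t_1, t_2, t_5.
t_5's domain is down to {Mon}, so t_5 = Mon. Eliminate Mon elsewhere: t_2, t_4.
t_2 has just one choice, so t_2 = Wed. Remove Wed from t_1.
t_4 has just one choice, so t_4 = Sat. Remove Sat from t_1.
That leaves t_1 = Fri.

t_1=Fri, t_2=Wed, t_3=Thu, t_4=Sat, t_5=Mon, t_6=Tue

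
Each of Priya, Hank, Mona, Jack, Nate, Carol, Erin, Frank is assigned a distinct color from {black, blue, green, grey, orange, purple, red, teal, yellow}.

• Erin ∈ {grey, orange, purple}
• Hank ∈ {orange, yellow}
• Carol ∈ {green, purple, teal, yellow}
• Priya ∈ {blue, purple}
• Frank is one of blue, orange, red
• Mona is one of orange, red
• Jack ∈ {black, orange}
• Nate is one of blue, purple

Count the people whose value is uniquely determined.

The 2 variables Priya and Nate are confined to {blue, purple}, which locks those values in; drop them from Carol, Erin, Frank.
Mona and Frank between them cover only {orange, red} — a naked pair. Remove those values from Hank, Jack, Erin.
Hank has just one choice, so Hank = yellow. Eliminate yellow elsewhere: Carol.
Jack's domain is down to {black}, so Jack = black.
Erin must be grey (only option left).
Determined: Hank=yellow, Jack=black, Erin=grey. The other people each still have more than one consistent value. That makes 3.

3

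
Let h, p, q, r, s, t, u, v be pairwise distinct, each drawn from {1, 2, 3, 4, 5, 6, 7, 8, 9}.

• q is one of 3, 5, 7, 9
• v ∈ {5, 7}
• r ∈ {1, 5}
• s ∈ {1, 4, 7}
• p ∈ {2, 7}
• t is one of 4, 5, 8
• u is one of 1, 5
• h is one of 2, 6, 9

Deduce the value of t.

r and u share exactly the 2 values {1, 5}; by pigeonhole those values go to them, so strike 1, 5 from q, s, t, v.
v has just one choice, so v = 7. Eliminate 7 elsewhere: p, q, s.
p has just one choice, so p = 2. Remove 2 from h.
s's domain is down to {4}, so s = 4. So t can't be 4.
So t = 8.

8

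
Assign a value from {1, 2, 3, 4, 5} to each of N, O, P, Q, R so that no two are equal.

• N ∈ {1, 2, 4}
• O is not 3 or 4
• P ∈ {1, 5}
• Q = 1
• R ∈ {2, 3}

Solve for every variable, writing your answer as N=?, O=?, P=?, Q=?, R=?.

N=4, O=2, P=5, Q=1, R=3

Q must be 1 (only option left). Remove 1 from N, O, P.
P's domain is down to {5}, so P = 5. Eliminate 5 elsewhere: O.
That leaves O = 2. So N, R can't be 2.
R has just one choice, so R = 3.
That leaves N = 4.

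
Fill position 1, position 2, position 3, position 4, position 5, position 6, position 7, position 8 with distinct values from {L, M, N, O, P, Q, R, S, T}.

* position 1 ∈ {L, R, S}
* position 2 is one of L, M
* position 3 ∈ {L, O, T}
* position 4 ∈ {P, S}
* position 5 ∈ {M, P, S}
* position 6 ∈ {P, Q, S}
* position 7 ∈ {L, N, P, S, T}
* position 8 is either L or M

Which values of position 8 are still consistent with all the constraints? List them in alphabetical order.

L, M

position 2 and position 8 share exactly the 2 values {L, M}; by pigeonhole those values go to them, so strike L, M from position 1, position 3, position 5, position 7.
position 4 and position 5 share exactly the 2 values {P, S}; by pigeonhole those values go to them, so strike P, S from position 1, position 6, position 7.
position 1 must be R (only option left).
position 6 has just one choice, so position 6 = Q.
No further eliminations apply; position 8 can still be any of L, M.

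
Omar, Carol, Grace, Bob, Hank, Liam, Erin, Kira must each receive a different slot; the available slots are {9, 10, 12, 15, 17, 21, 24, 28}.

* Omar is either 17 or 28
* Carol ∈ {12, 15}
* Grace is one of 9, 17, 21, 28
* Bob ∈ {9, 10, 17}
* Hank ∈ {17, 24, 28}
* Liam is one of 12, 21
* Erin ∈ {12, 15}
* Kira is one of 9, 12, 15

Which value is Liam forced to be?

Among the 8 variables, 10 fits only Bob (and all 8 values in {9, 10, 12, 15, 17, 21, 24, 28} must be used), so Bob = 10.
The 7 still-open variables draw from only 7 values {9, 12, 15, 17, 21, 24, 28}, so each is used; only Hank can be 24, hence Hank = 24.
Carol and Erin between them cover only {12, 15} — a naked pair. Remove those values from Liam, Kira.
So Liam = 21.

21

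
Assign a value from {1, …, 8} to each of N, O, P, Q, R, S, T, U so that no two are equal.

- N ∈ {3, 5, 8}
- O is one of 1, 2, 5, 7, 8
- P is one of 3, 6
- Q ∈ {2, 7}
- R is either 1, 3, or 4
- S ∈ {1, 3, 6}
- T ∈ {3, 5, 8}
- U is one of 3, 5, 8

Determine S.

1

Among the 8 variables, 4 fits only R (and all 8 values in {1, 2, 3, 4, 5, 6, 7, 8} must be used), so R = 4.
N, T, U share exactly the 3 values {3, 5, 8}; by pigeonhole those values go to them, so strike 3, 5, 8 from O, P, S.
That leaves P = 6. Eliminate 6 elsewhere: S.
So S = 1.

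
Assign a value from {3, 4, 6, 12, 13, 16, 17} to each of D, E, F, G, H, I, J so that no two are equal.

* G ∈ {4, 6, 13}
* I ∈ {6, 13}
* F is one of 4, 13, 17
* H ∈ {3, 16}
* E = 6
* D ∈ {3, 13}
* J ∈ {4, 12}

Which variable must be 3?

D

E has just one choice, so E = 6. Strike 6 from G, I.
I has just one choice, so I = 13. Eliminate 13 elsewhere: D, F, G.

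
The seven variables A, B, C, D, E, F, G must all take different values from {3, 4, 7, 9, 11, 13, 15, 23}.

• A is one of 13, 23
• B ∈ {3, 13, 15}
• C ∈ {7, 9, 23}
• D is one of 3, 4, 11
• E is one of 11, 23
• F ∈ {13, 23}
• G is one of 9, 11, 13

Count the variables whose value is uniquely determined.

3

A and F between them cover only {13, 23} — a naked pair. Remove those values from B, C, E, G.
E must be 11 (only option left). So D, G can't be 11.
G's domain is down to {9}, so G = 9. Strike 9 from C.
C's domain is down to {7}, so C = 7.
Determined: C=7, E=11, G=9. The other variables each still have more than one consistent value. That makes 3.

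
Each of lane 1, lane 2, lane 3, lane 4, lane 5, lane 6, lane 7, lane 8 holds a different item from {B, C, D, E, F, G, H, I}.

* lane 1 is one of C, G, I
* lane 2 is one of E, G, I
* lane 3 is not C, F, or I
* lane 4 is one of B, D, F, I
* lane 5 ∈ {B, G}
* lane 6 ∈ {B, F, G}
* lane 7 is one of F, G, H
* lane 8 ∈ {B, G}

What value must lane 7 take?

The 8 variables together cover exactly {B, C, D, E, F, G, H, I} — 8 values for 8 variables — and C appears only in lane 1's list, so lane 1 = C.
lane 5 and lane 8 share exactly the 2 values {B, G}; by pigeonhole those values go to them, so strike B, G from lane 2, lane 3, lane 4, lane 6, lane 7.
lane 6 has just one choice, so lane 6 = F. Remove F from lane 4, lane 7.
So lane 7 = H.

H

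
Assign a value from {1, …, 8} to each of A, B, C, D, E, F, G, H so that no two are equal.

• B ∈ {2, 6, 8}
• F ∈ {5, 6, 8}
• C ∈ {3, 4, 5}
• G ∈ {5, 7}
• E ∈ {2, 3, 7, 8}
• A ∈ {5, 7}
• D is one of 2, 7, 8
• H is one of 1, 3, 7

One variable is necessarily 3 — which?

The 8 variables together cover exactly {1, 2, 3, 4, 5, 6, 7, 8} — 8 values for 8 variables — and 1 appears only in H's list, so H = 1.
The 7 still-open variables together cover exactly {2, 3, 4, 5, 6, 7, 8} — 7 values for 7 variables — and 4 appears only in C's list, so C = 4.
Among the 6 still-open variables, 3 fits only E (and all 6 values in {2, 3, 5, 6, 7, 8} must be used), so E = 3.

E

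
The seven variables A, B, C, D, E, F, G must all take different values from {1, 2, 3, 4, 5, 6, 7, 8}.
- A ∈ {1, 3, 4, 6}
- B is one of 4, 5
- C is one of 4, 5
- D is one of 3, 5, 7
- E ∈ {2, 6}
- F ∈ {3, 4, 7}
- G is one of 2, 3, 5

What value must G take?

Among the 7 variables, 1 fits only A (and all 7 values in {1, 2, 3, 4, 5, 6, 7} must be used), so A = 1.
The 6 still-open variables together cover exactly {2, 3, 4, 5, 6, 7} — 6 values for 6 variables — and 6 appears only in E's list, so E = 6.
The 5 still-open variables together cover exactly {2, 3, 4, 5, 7} — 5 values for 5 variables — and 2 appears only in G's list, so G = 2.

2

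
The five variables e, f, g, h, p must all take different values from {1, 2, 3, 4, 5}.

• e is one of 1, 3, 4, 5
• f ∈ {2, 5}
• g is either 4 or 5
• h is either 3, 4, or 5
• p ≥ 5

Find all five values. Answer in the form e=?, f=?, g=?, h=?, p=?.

p's domain is down to {5}, so p = 5. Eliminate 5 elsewhere: e, f, g, h.
f's domain is down to {2}, so f = 2.
g's domain is down to {4}, so g = 4. Strike 4 from e, h.
h has just one choice, so h = 3. So e can't be 3.
e's domain is down to {1}, so e = 1.

e=1, f=2, g=4, h=3, p=5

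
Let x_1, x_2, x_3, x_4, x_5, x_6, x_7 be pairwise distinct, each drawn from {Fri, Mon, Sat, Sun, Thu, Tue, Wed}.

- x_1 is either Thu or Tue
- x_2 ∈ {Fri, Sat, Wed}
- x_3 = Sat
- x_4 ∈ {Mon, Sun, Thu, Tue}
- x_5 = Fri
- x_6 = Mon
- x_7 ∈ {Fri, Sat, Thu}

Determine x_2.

Wed

x_3's domain is down to {Sat}, so x_3 = Sat. Strike Sat from x_2, x_7.
x_5's domain is down to {Fri}, so x_5 = Fri. Strike Fri from x_2, x_7.
So x_2 = Wed.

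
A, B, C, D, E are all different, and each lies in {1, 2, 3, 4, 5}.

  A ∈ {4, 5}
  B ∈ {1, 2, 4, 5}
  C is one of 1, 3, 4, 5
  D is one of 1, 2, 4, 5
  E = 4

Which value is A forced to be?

5

E's domain is down to {4}, so E = 4. So A, B, C, D can't be 4.
So A = 5.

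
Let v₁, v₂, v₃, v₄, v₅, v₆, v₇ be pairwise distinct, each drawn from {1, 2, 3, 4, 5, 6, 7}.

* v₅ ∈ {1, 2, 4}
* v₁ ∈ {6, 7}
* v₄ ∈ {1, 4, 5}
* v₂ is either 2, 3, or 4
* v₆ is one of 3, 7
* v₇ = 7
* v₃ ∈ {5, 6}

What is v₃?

5

v₇'s domain is down to {7}, so v₇ = 7. So v₁, v₆ can't be 7.
That leaves v₁ = 6. Remove 6 from v₃.
So v₃ = 5.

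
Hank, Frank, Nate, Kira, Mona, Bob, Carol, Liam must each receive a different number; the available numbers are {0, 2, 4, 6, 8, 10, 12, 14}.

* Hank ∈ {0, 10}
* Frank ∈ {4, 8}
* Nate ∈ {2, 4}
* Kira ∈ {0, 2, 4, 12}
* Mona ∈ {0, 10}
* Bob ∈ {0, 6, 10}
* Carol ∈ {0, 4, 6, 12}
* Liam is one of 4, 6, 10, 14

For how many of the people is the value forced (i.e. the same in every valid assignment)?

Among the 8 variables, 8 fits only Frank (and all 8 values in {0, 2, 4, 6, 8, 10, 12, 14} must be used), so Frank = 8.
Among the 7 still-open variables, 14 fits only Liam (and all 7 values in {0, 2, 4, 6, 10, 12, 14} must be used), so Liam = 14.
The 2 variables Hank and Mona are confined to {0, 10}, which locks those values in; drop them from Kira, Bob, Carol.
Bob has just one choice, so Bob = 6. Eliminate 6 elsewhere: Carol.
Determined: Frank=8, Bob=6, Liam=14. The other people each still have more than one consistent value. That makes 3.

3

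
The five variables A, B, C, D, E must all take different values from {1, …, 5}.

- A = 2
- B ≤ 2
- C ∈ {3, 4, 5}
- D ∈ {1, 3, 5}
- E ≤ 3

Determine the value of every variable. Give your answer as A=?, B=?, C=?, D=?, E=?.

A's domain is down to {2}, so A = 2. So B, E can't be 2.
B has just one choice, so B = 1. Remove 1 from D, E.
E must be 3 (only option left). Remove 3 from C, D.
D must be 5 (only option left). So C can't be 5.
That leaves C = 4.

A=2, B=1, C=4, D=5, E=3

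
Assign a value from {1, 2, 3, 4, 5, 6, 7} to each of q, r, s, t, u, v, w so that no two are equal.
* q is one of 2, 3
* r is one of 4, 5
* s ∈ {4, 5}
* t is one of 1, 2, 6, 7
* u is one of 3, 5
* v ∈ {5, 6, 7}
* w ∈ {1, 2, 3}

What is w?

1

r and s between them cover only {4, 5} — a naked pair. Remove those values from u, v.
u must be 3 (only option left). Remove 3 from q, w.
That leaves q = 2. Remove 2 from t, w.
So w = 1.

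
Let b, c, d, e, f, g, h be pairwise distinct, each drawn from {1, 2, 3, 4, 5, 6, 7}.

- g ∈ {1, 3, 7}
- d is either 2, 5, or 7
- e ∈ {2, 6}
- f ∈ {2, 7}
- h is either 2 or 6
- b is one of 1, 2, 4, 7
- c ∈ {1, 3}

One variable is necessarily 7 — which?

f

The 7 variables together cover exactly {1, 2, 3, 4, 5, 6, 7} — 7 values for 7 variables — and 4 appears only in b's list, so b = 4.
The 6 still-open variables together cover exactly {1, 2, 3, 5, 6, 7} — 6 values for 6 variables — and 5 appears only in d's list, so d = 5.
e and h share exactly the 2 values {2, 6}; by pigeonhole those values go to them, so strike 2, 6 from f.
So 7 goes to f.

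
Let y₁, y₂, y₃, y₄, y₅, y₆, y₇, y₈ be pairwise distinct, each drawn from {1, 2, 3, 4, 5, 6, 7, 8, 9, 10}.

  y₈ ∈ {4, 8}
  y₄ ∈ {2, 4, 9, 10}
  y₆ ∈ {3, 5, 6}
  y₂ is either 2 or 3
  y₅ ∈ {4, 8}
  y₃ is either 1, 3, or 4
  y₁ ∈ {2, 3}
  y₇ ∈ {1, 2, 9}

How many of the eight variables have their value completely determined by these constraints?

y₁ and y₂ between them cover only {2, 3} — a naked pair. Remove those values from y₃, y₄, y₆, y₇.
The 2 variables y₅ and y₈ are confined to {4, 8}, which locks those values in; drop them from y₃, y₄.
y₃'s domain is down to {1}, so y₃ = 1. Remove 1 from y₇.
y₇ has just one choice, so y₇ = 9. So y₄ can't be 9.
That leaves y₄ = 10.
Determined: y₃=1, y₄=10, y₇=9. The other variables each still have more than one consistent value. That makes 3.

3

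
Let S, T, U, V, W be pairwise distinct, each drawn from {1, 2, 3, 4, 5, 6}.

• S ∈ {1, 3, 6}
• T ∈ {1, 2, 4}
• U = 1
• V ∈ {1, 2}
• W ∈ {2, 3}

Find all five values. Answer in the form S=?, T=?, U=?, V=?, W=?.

U has just one choice, so U = 1. Strike 1 from S, T, V.
That leaves V = 2. Remove 2 from T, W.
W must be 3 (only option left). Eliminate 3 elsewhere: S.
S's domain is down to {6}, so S = 6.
T's domain is down to {4}, so T = 4.

S=6, T=4, U=1, V=2, W=3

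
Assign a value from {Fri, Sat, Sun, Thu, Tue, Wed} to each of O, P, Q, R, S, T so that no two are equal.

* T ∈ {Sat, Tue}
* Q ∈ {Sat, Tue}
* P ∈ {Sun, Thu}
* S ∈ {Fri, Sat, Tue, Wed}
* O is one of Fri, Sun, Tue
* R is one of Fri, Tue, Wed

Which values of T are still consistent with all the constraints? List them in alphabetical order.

Sat, Tue

The 6 variables draw from only 6 values {Fri, Sat, Sun, Thu, Tue, Wed}, so each is used; only P can be Thu, hence P = Thu.
Among the 5 still-open variables, Sun fits only O (and all 5 values in {Fri, Sat, Sun, Tue, Wed} must be used), so O = Sun.
Q and T share exactly the 2 values {Sat, Tue}; by pigeonhole those values go to them, so strike Sat, Tue from R, S.
No further eliminations apply; T can still be any of Sat, Tue.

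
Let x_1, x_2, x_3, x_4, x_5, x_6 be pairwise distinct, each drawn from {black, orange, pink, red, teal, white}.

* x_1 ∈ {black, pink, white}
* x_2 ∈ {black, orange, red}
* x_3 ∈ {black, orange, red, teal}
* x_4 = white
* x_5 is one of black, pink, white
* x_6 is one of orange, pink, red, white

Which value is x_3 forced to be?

teal

x_4's domain is down to {white}, so x_4 = white. Remove white from x_1, x_5, x_6.
The 5 still-open variables together cover exactly {black, orange, pink, red, teal} — 5 values for 5 variables — and teal appears only in x_3's list, so x_3 = teal.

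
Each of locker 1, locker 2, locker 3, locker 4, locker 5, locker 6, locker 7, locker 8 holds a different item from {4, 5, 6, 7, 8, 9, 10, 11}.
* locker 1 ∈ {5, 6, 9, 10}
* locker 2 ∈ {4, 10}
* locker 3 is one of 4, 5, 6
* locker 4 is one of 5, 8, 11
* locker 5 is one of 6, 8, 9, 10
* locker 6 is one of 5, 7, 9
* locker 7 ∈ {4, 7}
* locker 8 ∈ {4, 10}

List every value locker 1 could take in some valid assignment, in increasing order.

The 8 variables draw from only 8 values {4, 5, 6, 7, 8, 9, 10, 11}, so each is used; only locker 4 can be 11, hence locker 4 = 11.
The 7 still-open variables draw from only 7 values {4, 5, 6, 7, 8, 9, 10}, so each is used; only locker 5 can be 8, hence locker 5 = 8.
locker 2 and locker 8 between them cover only {4, 10} — a naked pair. Remove those values from locker 1, locker 3, locker 7.
locker 7 must be 7 (only option left). Eliminate 7 elsewhere: locker 6.
No further eliminations apply; locker 1 can still be any of 5, 6, 9.

5, 6, 9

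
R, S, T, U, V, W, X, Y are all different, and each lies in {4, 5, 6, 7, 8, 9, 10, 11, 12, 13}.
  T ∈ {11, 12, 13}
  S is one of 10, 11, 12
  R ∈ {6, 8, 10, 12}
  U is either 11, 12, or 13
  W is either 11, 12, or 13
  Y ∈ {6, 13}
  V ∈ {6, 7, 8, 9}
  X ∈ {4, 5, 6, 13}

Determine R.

8

T, U, W between them cover only {11, 12, 13} — a naked triple. Remove those values from R, S, X, Y.
S must be 10 (only option left). Eliminate 10 elsewhere: R.
Y has just one choice, so Y = 6. Strike 6 from R, V, X.
So R = 8.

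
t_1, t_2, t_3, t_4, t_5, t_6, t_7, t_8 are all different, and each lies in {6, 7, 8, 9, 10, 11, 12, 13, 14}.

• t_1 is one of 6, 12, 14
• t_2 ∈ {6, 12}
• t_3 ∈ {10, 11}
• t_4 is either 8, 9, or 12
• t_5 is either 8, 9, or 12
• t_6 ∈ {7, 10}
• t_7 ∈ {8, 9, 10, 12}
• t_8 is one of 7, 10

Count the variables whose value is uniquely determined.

3

Among the 8 variables, 11 fits only t_3 (and all 8 values in {6, 7, 8, 9, 10, 11, 12, 14} must be used), so t_3 = 11.
The 7 still-open variables draw from only 7 values {6, 7, 8, 9, 10, 12, 14}, so each is used; only t_1 can be 14, hence t_1 = 14.
The 6 still-open variables draw from only 6 values {6, 7, 8, 9, 10, 12}, so each is used; only t_2 can be 6, hence t_2 = 6.
The 2 variables t_6 and t_8 are confined to {7, 10}, which locks those values in; drop them from t_7.
Determined: t_1=14, t_2=6, t_3=11. The other variables each still have more than one consistent value. That makes 3.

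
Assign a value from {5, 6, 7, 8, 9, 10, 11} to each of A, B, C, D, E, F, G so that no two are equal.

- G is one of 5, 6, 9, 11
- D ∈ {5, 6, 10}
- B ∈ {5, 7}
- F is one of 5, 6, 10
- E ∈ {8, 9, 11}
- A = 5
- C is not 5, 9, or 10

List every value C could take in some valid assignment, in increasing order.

A's domain is down to {5}, so A = 5. So B, D, F, G can't be 5.
That leaves B = 7. Remove 7 from C.
The 2 variables D and F are confined to {6, 10}, which locks those values in; drop them from C, G.
No further eliminations apply; C can still be any of 8, 11.

8, 11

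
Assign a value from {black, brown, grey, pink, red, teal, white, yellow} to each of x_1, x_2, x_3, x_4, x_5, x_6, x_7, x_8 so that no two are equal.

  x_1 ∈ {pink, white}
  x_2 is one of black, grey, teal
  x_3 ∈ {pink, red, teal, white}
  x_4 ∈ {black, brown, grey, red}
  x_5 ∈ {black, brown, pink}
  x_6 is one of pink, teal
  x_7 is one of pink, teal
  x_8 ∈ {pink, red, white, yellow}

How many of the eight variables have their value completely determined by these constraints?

3

The 8 variables draw from only 8 values {black, brown, grey, pink, red, teal, white, yellow}, so each is used; only x_8 can be yellow, hence x_8 = yellow.
The 2 variables x_6 and x_7 are confined to {pink, teal}, which locks those values in; drop them from x_1, x_2, x_3, x_5.
x_1 has just one choice, so x_1 = white. Eliminate white elsewhere: x_3.
x_3 must be red (only option left). So x_4 can't be red.
Determined: x_1=white, x_3=red, x_8=yellow. The other variables each still have more than one consistent value. That makes 3.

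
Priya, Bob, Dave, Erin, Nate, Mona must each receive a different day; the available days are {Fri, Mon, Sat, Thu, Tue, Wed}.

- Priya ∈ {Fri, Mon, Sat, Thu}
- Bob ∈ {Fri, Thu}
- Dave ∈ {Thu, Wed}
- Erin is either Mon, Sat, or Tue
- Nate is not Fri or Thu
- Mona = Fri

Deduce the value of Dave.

Wed

Mona has just one choice, so Mona = Fri. So Priya, Bob can't be Fri.
That leaves Bob = Thu. Strike Thu from Priya, Dave.
So Dave = Wed.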